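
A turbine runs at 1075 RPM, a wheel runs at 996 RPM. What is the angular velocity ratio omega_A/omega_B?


Given: RPM_A = 1075, RPM_B = 996
omega = 2*pi*RPM/60, so omega_A/omega_B = RPM_A / RPM_B
omega_A/omega_B = 1075 / 996
omega_A/omega_B = 1075/996

1075/996


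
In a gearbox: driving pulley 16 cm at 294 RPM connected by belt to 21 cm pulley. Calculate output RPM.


Given: D1 = 16 cm, w1 = 294 RPM, D2 = 21 cm
Using D1*w1 = D2*w2
w2 = D1*w1 / D2
w2 = 16*294 / 21
w2 = 4704 / 21
w2 = 224 RPM

224 RPM


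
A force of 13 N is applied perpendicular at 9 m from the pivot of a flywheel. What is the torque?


Given: F = 13 N, r = 9 m, angle = 90 deg (perpendicular)
Using tau = F * r * sin(90)
sin(90) = 1
tau = 13 * 9 * 1
tau = 117 Nm

117 Nm


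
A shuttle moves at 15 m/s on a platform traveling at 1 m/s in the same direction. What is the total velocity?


Given: object velocity = 15 m/s, platform velocity = 1 m/s (same direction)
Using classical velocity addition: v_total = v_object + v_platform
v_total = 15 + 1
v_total = 16 m/s

16 m/s


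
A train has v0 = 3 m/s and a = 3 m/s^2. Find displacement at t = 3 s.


Given: v0 = 3 m/s, a = 3 m/s^2, t = 3 s
Using s = v0*t + (1/2)*a*t^2
s = 3*3 + (1/2)*3*3^2
s = 9 + (1/2)*27
s = 9 + 27/2
s = 45/2

45/2 m


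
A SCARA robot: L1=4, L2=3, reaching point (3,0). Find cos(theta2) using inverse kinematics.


Given: L1 = 4, L2 = 3, target (x, y) = (3, 0)
Using cos(theta2) = (x^2 + y^2 - L1^2 - L2^2) / (2*L1*L2)
x^2 + y^2 = 3^2 + 0 = 9
L1^2 + L2^2 = 16 + 9 = 25
Numerator = 9 - 25 = -16
Denominator = 2*4*3 = 24
cos(theta2) = -16/24 = -2/3

-2/3


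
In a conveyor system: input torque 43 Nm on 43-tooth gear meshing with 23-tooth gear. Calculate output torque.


Given: N1 = 43, N2 = 23, T1 = 43 Nm
Using T2/T1 = N2/N1
T2 = T1 * N2 / N1
T2 = 43 * 23 / 43
T2 = 989 / 43
T2 = 23 Nm

23 Nm


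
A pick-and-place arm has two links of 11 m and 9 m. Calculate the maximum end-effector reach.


Given: L1 = 11 m, L2 = 9 m
For a 2-link planar arm, max reach = L1 + L2 (fully extended)
Max reach = 11 + 9
Max reach = 20 m

20 m


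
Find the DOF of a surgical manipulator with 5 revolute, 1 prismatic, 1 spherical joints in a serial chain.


Given: serial robot with 5 revolute, 1 prismatic, 1 spherical joints
DOF contribution per joint type: revolute=1, prismatic=1, spherical=3, fixed=0
DOF = 5*1 + 1*1 + 1*3
DOF = 9

9


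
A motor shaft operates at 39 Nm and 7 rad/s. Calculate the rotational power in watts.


Given: tau = 39 Nm, omega = 7 rad/s
Using P = tau * omega
P = 39 * 7
P = 273 W

273 W


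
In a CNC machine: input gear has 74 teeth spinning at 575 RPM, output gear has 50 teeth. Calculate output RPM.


Given: N1 = 74 teeth, w1 = 575 RPM, N2 = 50 teeth
Using N1*w1 = N2*w2
w2 = N1*w1 / N2
w2 = 74*575 / 50
w2 = 42550 / 50
w2 = 851 RPM

851 RPM


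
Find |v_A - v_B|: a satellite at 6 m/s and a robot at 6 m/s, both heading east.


Given: v_A = 6 m/s east, v_B = 6 m/s east
Both move in the same direction; relative speed = |v_A - v_B|
|6 - 6| = |0|
= 0 m/s

0 m/s


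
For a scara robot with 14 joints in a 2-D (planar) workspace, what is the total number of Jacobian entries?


Given: task space dimension = 2, joints = 14
Jacobian is a 2 x 14 matrix
Total entries = rows * columns
Total = 2 * 14
Total = 28

28


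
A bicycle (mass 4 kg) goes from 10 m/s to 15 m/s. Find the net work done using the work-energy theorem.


Given: m = 4 kg, v0 = 10 m/s, v = 15 m/s
Using W = (1/2)*m*(v^2 - v0^2)
v^2 = 15^2 = 225
v0^2 = 10^2 = 100
v^2 - v0^2 = 225 - 100 = 125
W = (1/2)*4*125 = 250 J

250 J


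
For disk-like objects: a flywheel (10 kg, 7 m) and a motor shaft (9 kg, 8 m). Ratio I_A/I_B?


Given: M1=10 kg, R1=7 m, M2=9 kg, R2=8 m
For a disk: I = (1/2)*M*R^2, so I_A/I_B = (M1*R1^2)/(M2*R2^2)
M1*R1^2 = 10*49 = 490
M2*R2^2 = 9*64 = 576
I_A/I_B = 490/576 = 245/288

245/288


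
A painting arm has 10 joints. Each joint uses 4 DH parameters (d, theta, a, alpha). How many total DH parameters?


Given: 10 joints, 4 DH parameters per joint (d, theta, a, alpha)
Total DH parameters = number_of_joints * 4
Total = 10 * 4
Total = 40

40


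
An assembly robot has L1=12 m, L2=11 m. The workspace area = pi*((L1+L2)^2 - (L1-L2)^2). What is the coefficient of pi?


Given: L1 = 12, L2 = 11
(L1+L2)^2 = (23)^2 = 529
(L1-L2)^2 = (1)^2 = 1
Difference = 529 - 1 = 528
This equals 4*L1*L2 = 4*12*11 = 528
Workspace area = 528*pi

528


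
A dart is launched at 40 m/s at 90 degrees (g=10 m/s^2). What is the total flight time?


Given: v0 = 40 m/s, theta = 90 deg, g = 10 m/s^2
sin(90) = 1
Using T = 2*v0*sin(theta) / g
T = 2*40*1 / 10
T = 80 / 10
T = 8 s

8 s


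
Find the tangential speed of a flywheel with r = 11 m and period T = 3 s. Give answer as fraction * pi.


Given: radius r = 11 m, period T = 3 s
Using v = 2*pi*r / T
v = 2*pi*11 / 3
v = 22*pi / 3
v = 22/3*pi m/s

22/3*pi m/s


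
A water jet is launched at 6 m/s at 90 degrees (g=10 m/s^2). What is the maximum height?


Given: v0 = 6 m/s, theta = 90 deg, g = 10 m/s^2
sin^2(90) = 1
Using H = v0^2 * sin^2(theta) / (2*g)
H = 6^2 * 1 / (2*10)
H = 36 * 1 / 20
H = 36 / 20
H = 9/5 m

9/5 m


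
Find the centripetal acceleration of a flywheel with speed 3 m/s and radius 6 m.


Given: v = 3 m/s, r = 6 m
Using a_c = v^2 / r
a_c = 3^2 / 6
a_c = 9 / 6
a_c = 3/2 m/s^2

3/2 m/s^2


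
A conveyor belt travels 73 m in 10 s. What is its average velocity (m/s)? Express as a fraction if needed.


Given: distance d = 73 m, time t = 10 s
Using v = d / t
v = 73 / 10
v = 73/10 m/s

73/10 m/s


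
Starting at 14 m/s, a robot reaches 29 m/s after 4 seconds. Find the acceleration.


Given: initial velocity v0 = 14 m/s, final velocity v = 29 m/s, time t = 4 s
Using a = (v - v0) / t
a = (29 - 14) / 4
a = 15 / 4
a = 15/4 m/s^2

15/4 m/s^2


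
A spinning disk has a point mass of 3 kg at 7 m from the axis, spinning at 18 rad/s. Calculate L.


Given: m = 3 kg, r = 7 m, omega = 18 rad/s
For a point mass: I = m*r^2
I = 3*7^2 = 3*49 = 147
L = I*omega = 147*18
L = 2646 kg*m^2/s

2646 kg*m^2/s


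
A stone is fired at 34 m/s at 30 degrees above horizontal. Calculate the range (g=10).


Given: v0 = 34 m/s, theta = 30 deg, g = 10 m/s^2
sin(2*30) = sin(60) = sqrt(3)/2
Using R = v0^2 * sin(2*theta) / g
R = 34^2 * (sqrt(3)/2) / 10
R = 1156 * sqrt(3) / 20
R = 289/5*sqrt(3) m

289/5*sqrt(3) m


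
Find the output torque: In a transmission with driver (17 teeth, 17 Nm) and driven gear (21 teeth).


Given: N1 = 17, N2 = 21, T1 = 17 Nm
Using T2/T1 = N2/N1
T2 = T1 * N2 / N1
T2 = 17 * 21 / 17
T2 = 357 / 17
T2 = 21 Nm

21 Nm


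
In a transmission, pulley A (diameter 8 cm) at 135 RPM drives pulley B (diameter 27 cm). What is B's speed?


Given: D1 = 8 cm, w1 = 135 RPM, D2 = 27 cm
Using D1*w1 = D2*w2
w2 = D1*w1 / D2
w2 = 8*135 / 27
w2 = 1080 / 27
w2 = 40 RPM

40 RPM


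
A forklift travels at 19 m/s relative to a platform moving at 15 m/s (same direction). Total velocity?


Given: object velocity = 19 m/s, platform velocity = 15 m/s (same direction)
Using classical velocity addition: v_total = v_object + v_platform
v_total = 19 + 15
v_total = 34 m/s

34 m/s


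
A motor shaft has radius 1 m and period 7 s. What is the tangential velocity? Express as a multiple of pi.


Given: radius r = 1 m, period T = 7 s
Using v = 2*pi*r / T
v = 2*pi*1 / 7
v = 2*pi / 7
v = 2/7*pi m/s

2/7*pi m/s


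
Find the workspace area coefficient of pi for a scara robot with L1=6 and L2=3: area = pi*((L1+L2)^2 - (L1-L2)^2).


Given: L1 = 6, L2 = 3
(L1+L2)^2 = (9)^2 = 81
(L1-L2)^2 = (3)^2 = 9
Difference = 81 - 9 = 72
This equals 4*L1*L2 = 4*6*3 = 72
Workspace area = 72*pi

72


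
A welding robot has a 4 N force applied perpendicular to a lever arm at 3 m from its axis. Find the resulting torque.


Given: F = 4 N, r = 3 m, angle = 90 deg (perpendicular)
Using tau = F * r * sin(90)
sin(90) = 1
tau = 4 * 3 * 1
tau = 12 Nm

12 Nm


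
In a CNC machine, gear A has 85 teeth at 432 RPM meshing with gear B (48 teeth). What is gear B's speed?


Given: N1 = 85 teeth, w1 = 432 RPM, N2 = 48 teeth
Using N1*w1 = N2*w2
w2 = N1*w1 / N2
w2 = 85*432 / 48
w2 = 36720 / 48
w2 = 765 RPM

765 RPM


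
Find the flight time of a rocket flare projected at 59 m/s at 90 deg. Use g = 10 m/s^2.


Given: v0 = 59 m/s, theta = 90 deg, g = 10 m/s^2
sin(90) = 1
Using T = 2*v0*sin(theta) / g
T = 2*59*1 / 10
T = 118 / 10
T = 59/5 s

59/5 s


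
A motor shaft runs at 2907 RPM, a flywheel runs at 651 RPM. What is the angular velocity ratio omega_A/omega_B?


Given: RPM_A = 2907, RPM_B = 651
omega = 2*pi*RPM/60, so omega_A/omega_B = RPM_A / RPM_B
omega_A/omega_B = 2907 / 651
omega_A/omega_B = 969/217

969/217


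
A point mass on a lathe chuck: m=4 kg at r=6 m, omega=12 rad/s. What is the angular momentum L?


Given: m = 4 kg, r = 6 m, omega = 12 rad/s
For a point mass: I = m*r^2
I = 4*6^2 = 4*36 = 144
L = I*omega = 144*12
L = 1728 kg*m^2/s

1728 kg*m^2/s


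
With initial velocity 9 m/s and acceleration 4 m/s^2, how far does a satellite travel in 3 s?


Given: v0 = 9 m/s, a = 4 m/s^2, t = 3 s
Using s = v0*t + (1/2)*a*t^2
s = 9*3 + (1/2)*4*3^2
s = 27 + (1/2)*36
s = 27 + 18
s = 45

45 m


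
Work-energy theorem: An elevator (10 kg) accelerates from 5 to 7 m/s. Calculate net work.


Given: m = 10 kg, v0 = 5 m/s, v = 7 m/s
Using W = (1/2)*m*(v^2 - v0^2)
v^2 = 7^2 = 49
v0^2 = 5^2 = 25
v^2 - v0^2 = 49 - 25 = 24
W = (1/2)*10*24 = 120 J

120 J


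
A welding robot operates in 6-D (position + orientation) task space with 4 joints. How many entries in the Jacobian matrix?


Given: task space dimension = 6, joints = 4
Jacobian is a 6 x 4 matrix
Total entries = rows * columns
Total = 6 * 4
Total = 24

24


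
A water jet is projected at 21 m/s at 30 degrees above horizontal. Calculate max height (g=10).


Given: v0 = 21 m/s, theta = 30 deg, g = 10 m/s^2
sin^2(30) = 1/4
Using H = v0^2 * sin^2(theta) / (2*g)
H = 21^2 * 1/4 / (2*10)
H = 441 * 1/4 / 20
H = 441/4 / 20
H = 441/80 m

441/80 m


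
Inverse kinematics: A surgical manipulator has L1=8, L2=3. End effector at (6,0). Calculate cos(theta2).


Given: L1 = 8, L2 = 3, target (x, y) = (6, 0)
Using cos(theta2) = (x^2 + y^2 - L1^2 - L2^2) / (2*L1*L2)
x^2 + y^2 = 6^2 + 0 = 36
L1^2 + L2^2 = 64 + 9 = 73
Numerator = 36 - 73 = -37
Denominator = 2*8*3 = 48
cos(theta2) = -37/48 = -37/48

-37/48


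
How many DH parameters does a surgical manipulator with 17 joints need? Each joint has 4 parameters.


Given: 17 joints, 4 DH parameters per joint (d, theta, a, alpha)
Total DH parameters = number_of_joints * 4
Total = 17 * 4
Total = 68

68


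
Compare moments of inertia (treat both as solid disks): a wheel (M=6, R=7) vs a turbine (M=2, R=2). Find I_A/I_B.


Given: M1=6 kg, R1=7 m, M2=2 kg, R2=2 m
For a disk: I = (1/2)*M*R^2, so I_A/I_B = (M1*R1^2)/(M2*R2^2)
M1*R1^2 = 6*49 = 294
M2*R2^2 = 2*4 = 8
I_A/I_B = 294/8 = 147/4

147/4


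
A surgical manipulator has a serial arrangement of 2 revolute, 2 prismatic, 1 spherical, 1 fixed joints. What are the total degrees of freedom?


Given: serial robot with 2 revolute, 2 prismatic, 1 spherical, 1 fixed joints
DOF contribution per joint type: revolute=1, prismatic=1, spherical=3, fixed=0
DOF = 2*1 + 2*1 + 1*3 + 1*0
DOF = 7

7


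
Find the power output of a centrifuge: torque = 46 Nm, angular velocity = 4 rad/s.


Given: tau = 46 Nm, omega = 4 rad/s
Using P = tau * omega
P = 46 * 4
P = 184 W

184 W


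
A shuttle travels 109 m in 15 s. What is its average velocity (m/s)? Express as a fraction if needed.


Given: distance d = 109 m, time t = 15 s
Using v = d / t
v = 109 / 15
v = 109/15 m/s

109/15 m/s


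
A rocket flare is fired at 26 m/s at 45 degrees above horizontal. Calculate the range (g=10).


Given: v0 = 26 m/s, theta = 45 deg, g = 10 m/s^2
sin(2*45) = sin(90) = 1
Using R = v0^2 * sin(2*theta) / g
R = 26^2 * 1 / 10
R = 676 / 10
R = 338/5 m

338/5 m


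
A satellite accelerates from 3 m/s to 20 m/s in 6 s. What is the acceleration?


Given: initial velocity v0 = 3 m/s, final velocity v = 20 m/s, time t = 6 s
Using a = (v - v0) / t
a = (20 - 3) / 6
a = 17 / 6
a = 17/6 m/s^2

17/6 m/s^2


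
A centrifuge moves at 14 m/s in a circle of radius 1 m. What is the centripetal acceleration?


Given: v = 14 m/s, r = 1 m
Using a_c = v^2 / r
a_c = 14^2 / 1
a_c = 196 / 1
a_c = 196 m/s^2

196 m/s^2


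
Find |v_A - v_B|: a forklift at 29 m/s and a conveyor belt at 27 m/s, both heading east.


Given: v_A = 29 m/s east, v_B = 27 m/s east
Both move in the same direction; relative speed = |v_A - v_B|
|29 - 27| = |2|
= 2 m/s

2 m/s


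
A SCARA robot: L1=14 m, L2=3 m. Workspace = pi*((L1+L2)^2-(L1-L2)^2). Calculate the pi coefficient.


Given: L1 = 14, L2 = 3
(L1+L2)^2 = (17)^2 = 289
(L1-L2)^2 = (11)^2 = 121
Difference = 289 - 121 = 168
This equals 4*L1*L2 = 4*14*3 = 168
Workspace area = 168*pi

168


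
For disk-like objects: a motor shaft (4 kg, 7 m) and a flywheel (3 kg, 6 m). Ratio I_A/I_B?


Given: M1=4 kg, R1=7 m, M2=3 kg, R2=6 m
For a disk: I = (1/2)*M*R^2, so I_A/I_B = (M1*R1^2)/(M2*R2^2)
M1*R1^2 = 4*49 = 196
M2*R2^2 = 3*36 = 108
I_A/I_B = 196/108 = 49/27

49/27


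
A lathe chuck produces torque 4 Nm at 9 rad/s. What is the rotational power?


Given: tau = 4 Nm, omega = 9 rad/s
Using P = tau * omega
P = 4 * 9
P = 36 W

36 W


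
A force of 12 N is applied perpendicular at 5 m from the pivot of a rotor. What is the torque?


Given: F = 12 N, r = 5 m, angle = 90 deg (perpendicular)
Using tau = F * r * sin(90)
sin(90) = 1
tau = 12 * 5 * 1
tau = 60 Nm

60 Nm


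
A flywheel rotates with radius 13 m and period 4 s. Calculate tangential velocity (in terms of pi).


Given: radius r = 13 m, period T = 4 s
Using v = 2*pi*r / T
v = 2*pi*13 / 4
v = 26*pi / 4
v = 13/2*pi m/s

13/2*pi m/s


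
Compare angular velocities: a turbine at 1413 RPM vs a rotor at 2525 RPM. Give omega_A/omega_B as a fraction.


Given: RPM_A = 1413, RPM_B = 2525
omega = 2*pi*RPM/60, so omega_A/omega_B = RPM_A / RPM_B
omega_A/omega_B = 1413 / 2525
omega_A/omega_B = 1413/2525

1413/2525


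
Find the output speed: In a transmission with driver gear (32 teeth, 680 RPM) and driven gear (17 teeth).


Given: N1 = 32 teeth, w1 = 680 RPM, N2 = 17 teeth
Using N1*w1 = N2*w2
w2 = N1*w1 / N2
w2 = 32*680 / 17
w2 = 21760 / 17
w2 = 1280 RPM

1280 RPM


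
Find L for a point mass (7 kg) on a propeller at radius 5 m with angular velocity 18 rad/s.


Given: m = 7 kg, r = 5 m, omega = 18 rad/s
For a point mass: I = m*r^2
I = 7*5^2 = 7*25 = 175
L = I*omega = 175*18
L = 3150 kg*m^2/s

3150 kg*m^2/s


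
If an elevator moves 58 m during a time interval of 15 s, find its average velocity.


Given: distance d = 58 m, time t = 15 s
Using v = d / t
v = 58 / 15
v = 58/15 m/s

58/15 m/s


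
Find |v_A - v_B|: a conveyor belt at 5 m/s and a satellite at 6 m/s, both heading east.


Given: v_A = 5 m/s east, v_B = 6 m/s east
Both move in the same direction; relative speed = |v_A - v_B|
|5 - 6| = |-1|
= 1 m/s

1 m/s


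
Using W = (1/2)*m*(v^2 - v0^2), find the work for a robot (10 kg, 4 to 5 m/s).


Given: m = 10 kg, v0 = 4 m/s, v = 5 m/s
Using W = (1/2)*m*(v^2 - v0^2)
v^2 = 5^2 = 25
v0^2 = 4^2 = 16
v^2 - v0^2 = 25 - 16 = 9
W = (1/2)*10*9 = 45 J

45 J


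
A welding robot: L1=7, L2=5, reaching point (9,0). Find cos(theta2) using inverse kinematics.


Given: L1 = 7, L2 = 5, target (x, y) = (9, 0)
Using cos(theta2) = (x^2 + y^2 - L1^2 - L2^2) / (2*L1*L2)
x^2 + y^2 = 9^2 + 0 = 81
L1^2 + L2^2 = 49 + 25 = 74
Numerator = 81 - 74 = 7
Denominator = 2*7*5 = 70
cos(theta2) = 7/70 = 1/10

1/10


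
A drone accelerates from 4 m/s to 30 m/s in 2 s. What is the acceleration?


Given: initial velocity v0 = 4 m/s, final velocity v = 30 m/s, time t = 2 s
Using a = (v - v0) / t
a = (30 - 4) / 2
a = 26 / 2
a = 13 m/s^2

13 m/s^2


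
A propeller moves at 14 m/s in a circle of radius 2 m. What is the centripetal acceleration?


Given: v = 14 m/s, r = 2 m
Using a_c = v^2 / r
a_c = 14^2 / 2
a_c = 196 / 2
a_c = 98 m/s^2

98 m/s^2


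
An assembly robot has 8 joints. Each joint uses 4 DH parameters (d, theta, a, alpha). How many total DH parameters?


Given: 8 joints, 4 DH parameters per joint (d, theta, a, alpha)
Total DH parameters = number_of_joints * 4
Total = 8 * 4
Total = 32

32


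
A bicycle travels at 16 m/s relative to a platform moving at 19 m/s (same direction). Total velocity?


Given: object velocity = 16 m/s, platform velocity = 19 m/s (same direction)
Using classical velocity addition: v_total = v_object + v_platform
v_total = 16 + 19
v_total = 35 m/s

35 m/s


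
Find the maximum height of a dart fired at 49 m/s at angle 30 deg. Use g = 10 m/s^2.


Given: v0 = 49 m/s, theta = 30 deg, g = 10 m/s^2
sin^2(30) = 1/4
Using H = v0^2 * sin^2(theta) / (2*g)
H = 49^2 * 1/4 / (2*10)
H = 2401 * 1/4 / 20
H = 2401/4 / 20
H = 2401/80 m

2401/80 m


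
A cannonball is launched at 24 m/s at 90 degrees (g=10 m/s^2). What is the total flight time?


Given: v0 = 24 m/s, theta = 90 deg, g = 10 m/s^2
sin(90) = 1
Using T = 2*v0*sin(theta) / g
T = 2*24*1 / 10
T = 48 / 10
T = 24/5 s

24/5 s


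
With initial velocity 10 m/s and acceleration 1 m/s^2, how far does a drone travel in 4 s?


Given: v0 = 10 m/s, a = 1 m/s^2, t = 4 s
Using s = v0*t + (1/2)*a*t^2
s = 10*4 + (1/2)*1*4^2
s = 40 + (1/2)*16
s = 40 + 8
s = 48

48 m


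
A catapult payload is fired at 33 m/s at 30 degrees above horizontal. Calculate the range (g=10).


Given: v0 = 33 m/s, theta = 30 deg, g = 10 m/s^2
sin(2*30) = sin(60) = sqrt(3)/2
Using R = v0^2 * sin(2*theta) / g
R = 33^2 * (sqrt(3)/2) / 10
R = 1089 * sqrt(3) / 20
R = 1089/20*sqrt(3) m

1089/20*sqrt(3) m


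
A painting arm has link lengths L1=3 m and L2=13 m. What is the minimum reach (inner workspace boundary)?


Given: L1 = 3 m, L2 = 13 m
For a 2-link planar arm, min reach = |L1 - L2| (second link folded back)
Min reach = |3 - 13|
Min reach = 10 m

10 m


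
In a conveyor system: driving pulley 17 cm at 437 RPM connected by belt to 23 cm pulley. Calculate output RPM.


Given: D1 = 17 cm, w1 = 437 RPM, D2 = 23 cm
Using D1*w1 = D2*w2
w2 = D1*w1 / D2
w2 = 17*437 / 23
w2 = 7429 / 23
w2 = 323 RPM

323 RPM


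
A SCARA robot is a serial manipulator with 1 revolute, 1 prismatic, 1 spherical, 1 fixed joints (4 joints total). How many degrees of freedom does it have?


Given: serial robot with 1 revolute, 1 prismatic, 1 spherical, 1 fixed joints
DOF contribution per joint type: revolute=1, prismatic=1, spherical=3, fixed=0
DOF = 1*1 + 1*1 + 1*3 + 1*0
DOF = 5

5


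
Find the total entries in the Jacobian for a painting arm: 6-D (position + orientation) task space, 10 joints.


Given: task space dimension = 6, joints = 10
Jacobian is a 6 x 10 matrix
Total entries = rows * columns
Total = 6 * 10
Total = 60

60


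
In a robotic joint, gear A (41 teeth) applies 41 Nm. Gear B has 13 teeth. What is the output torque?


Given: N1 = 41, N2 = 13, T1 = 41 Nm
Using T2/T1 = N2/N1
T2 = T1 * N2 / N1
T2 = 41 * 13 / 41
T2 = 533 / 41
T2 = 13 Nm

13 Nm


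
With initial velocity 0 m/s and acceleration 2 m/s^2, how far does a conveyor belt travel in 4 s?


Given: v0 = 0 m/s, a = 2 m/s^2, t = 4 s
Using s = v0*t + (1/2)*a*t^2
s = 0*4 + (1/2)*2*4^2
s = 0 + (1/2)*32
s = 0 + 16
s = 16

16 m


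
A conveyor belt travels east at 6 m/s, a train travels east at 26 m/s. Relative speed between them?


Given: v_A = 6 m/s east, v_B = 26 m/s east
Both move in the same direction; relative speed = |v_A - v_B|
|6 - 26| = |-20|
= 20 m/s

20 m/s


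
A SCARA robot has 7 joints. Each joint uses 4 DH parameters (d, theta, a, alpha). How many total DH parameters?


Given: 7 joints, 4 DH parameters per joint (d, theta, a, alpha)
Total DH parameters = number_of_joints * 4
Total = 7 * 4
Total = 28

28


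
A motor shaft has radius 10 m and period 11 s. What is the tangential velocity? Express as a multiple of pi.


Given: radius r = 10 m, period T = 11 s
Using v = 2*pi*r / T
v = 2*pi*10 / 11
v = 20*pi / 11
v = 20/11*pi m/s

20/11*pi m/s


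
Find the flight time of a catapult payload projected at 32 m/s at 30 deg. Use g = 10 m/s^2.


Given: v0 = 32 m/s, theta = 30 deg, g = 10 m/s^2
sin(30) = 1/2
Using T = 2*v0*sin(theta) / g
T = 2*32*1/2 / 10
T = 32 / 10
T = 16/5 s

16/5 s


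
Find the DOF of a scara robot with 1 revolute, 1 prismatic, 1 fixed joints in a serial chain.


Given: serial robot with 1 revolute, 1 prismatic, 1 fixed joints
DOF contribution per joint type: revolute=1, prismatic=1, spherical=3, fixed=0
DOF = 1*1 + 1*1 + 1*0
DOF = 2

2


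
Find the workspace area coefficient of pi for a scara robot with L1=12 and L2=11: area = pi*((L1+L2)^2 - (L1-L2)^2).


Given: L1 = 12, L2 = 11
(L1+L2)^2 = (23)^2 = 529
(L1-L2)^2 = (1)^2 = 1
Difference = 529 - 1 = 528
This equals 4*L1*L2 = 4*12*11 = 528
Workspace area = 528*pi

528


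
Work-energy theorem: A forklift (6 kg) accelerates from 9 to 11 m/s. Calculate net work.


Given: m = 6 kg, v0 = 9 m/s, v = 11 m/s
Using W = (1/2)*m*(v^2 - v0^2)
v^2 = 11^2 = 121
v0^2 = 9^2 = 81
v^2 - v0^2 = 121 - 81 = 40
W = (1/2)*6*40 = 120 J

120 J


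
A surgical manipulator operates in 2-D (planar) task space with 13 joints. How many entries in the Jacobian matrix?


Given: task space dimension = 2, joints = 13
Jacobian is a 2 x 13 matrix
Total entries = rows * columns
Total = 2 * 13
Total = 26

26


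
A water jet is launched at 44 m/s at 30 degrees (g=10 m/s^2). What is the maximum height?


Given: v0 = 44 m/s, theta = 30 deg, g = 10 m/s^2
sin^2(30) = 1/4
Using H = v0^2 * sin^2(theta) / (2*g)
H = 44^2 * 1/4 / (2*10)
H = 1936 * 1/4 / 20
H = 484 / 20
H = 121/5 m

121/5 m


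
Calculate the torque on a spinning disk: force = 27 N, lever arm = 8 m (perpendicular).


Given: F = 27 N, r = 8 m, angle = 90 deg (perpendicular)
Using tau = F * r * sin(90)
sin(90) = 1
tau = 27 * 8 * 1
tau = 216 Nm

216 Nm


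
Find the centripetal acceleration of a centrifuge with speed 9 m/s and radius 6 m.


Given: v = 9 m/s, r = 6 m
Using a_c = v^2 / r
a_c = 9^2 / 6
a_c = 81 / 6
a_c = 27/2 m/s^2

27/2 m/s^2


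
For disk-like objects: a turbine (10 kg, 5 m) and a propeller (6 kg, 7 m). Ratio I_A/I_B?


Given: M1=10 kg, R1=5 m, M2=6 kg, R2=7 m
For a disk: I = (1/2)*M*R^2, so I_A/I_B = (M1*R1^2)/(M2*R2^2)
M1*R1^2 = 10*25 = 250
M2*R2^2 = 6*49 = 294
I_A/I_B = 250/294 = 125/147

125/147


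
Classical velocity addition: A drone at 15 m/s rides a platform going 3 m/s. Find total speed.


Given: object velocity = 15 m/s, platform velocity = 3 m/s (same direction)
Using classical velocity addition: v_total = v_object + v_platform
v_total = 15 + 3
v_total = 18 m/s

18 m/s


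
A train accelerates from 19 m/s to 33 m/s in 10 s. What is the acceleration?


Given: initial velocity v0 = 19 m/s, final velocity v = 33 m/s, time t = 10 s
Using a = (v - v0) / t
a = (33 - 19) / 10
a = 14 / 10
a = 7/5 m/s^2

7/5 m/s^2


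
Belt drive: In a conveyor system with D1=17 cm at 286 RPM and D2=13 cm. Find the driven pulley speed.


Given: D1 = 17 cm, w1 = 286 RPM, D2 = 13 cm
Using D1*w1 = D2*w2
w2 = D1*w1 / D2
w2 = 17*286 / 13
w2 = 4862 / 13
w2 = 374 RPM

374 RPM


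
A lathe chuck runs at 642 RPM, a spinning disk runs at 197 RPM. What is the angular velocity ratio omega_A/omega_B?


Given: RPM_A = 642, RPM_B = 197
omega = 2*pi*RPM/60, so omega_A/omega_B = RPM_A / RPM_B
omega_A/omega_B = 642 / 197
omega_A/omega_B = 642/197

642/197


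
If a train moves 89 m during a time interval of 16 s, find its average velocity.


Given: distance d = 89 m, time t = 16 s
Using v = d / t
v = 89 / 16
v = 89/16 m/s

89/16 m/s


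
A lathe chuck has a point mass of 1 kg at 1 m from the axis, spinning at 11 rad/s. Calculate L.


Given: m = 1 kg, r = 1 m, omega = 11 rad/s
For a point mass: I = m*r^2
I = 1*1^2 = 1*1 = 1
L = I*omega = 1*11
L = 11 kg*m^2/s

11 kg*m^2/s


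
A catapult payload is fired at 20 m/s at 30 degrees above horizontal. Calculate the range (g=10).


Given: v0 = 20 m/s, theta = 30 deg, g = 10 m/s^2
sin(2*30) = sin(60) = sqrt(3)/2
Using R = v0^2 * sin(2*theta) / g
R = 20^2 * (sqrt(3)/2) / 10
R = 400 * sqrt(3) / 20
R = 20*sqrt(3) m

20*sqrt(3) m


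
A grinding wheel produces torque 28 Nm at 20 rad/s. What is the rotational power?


Given: tau = 28 Nm, omega = 20 rad/s
Using P = tau * omega
P = 28 * 20
P = 560 W

560 W


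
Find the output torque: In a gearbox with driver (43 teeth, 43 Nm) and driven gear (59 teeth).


Given: N1 = 43, N2 = 59, T1 = 43 Nm
Using T2/T1 = N2/N1
T2 = T1 * N2 / N1
T2 = 43 * 59 / 43
T2 = 2537 / 43
T2 = 59 Nm

59 Nm


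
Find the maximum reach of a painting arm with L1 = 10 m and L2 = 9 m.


Given: L1 = 10 m, L2 = 9 m
For a 2-link planar arm, max reach = L1 + L2 (fully extended)
Max reach = 10 + 9
Max reach = 19 m

19 m


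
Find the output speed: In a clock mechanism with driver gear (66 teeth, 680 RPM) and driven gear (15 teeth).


Given: N1 = 66 teeth, w1 = 680 RPM, N2 = 15 teeth
Using N1*w1 = N2*w2
w2 = N1*w1 / N2
w2 = 66*680 / 15
w2 = 44880 / 15
w2 = 2992 RPM

2992 RPM


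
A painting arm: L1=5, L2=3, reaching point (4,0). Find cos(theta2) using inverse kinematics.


Given: L1 = 5, L2 = 3, target (x, y) = (4, 0)
Using cos(theta2) = (x^2 + y^2 - L1^2 - L2^2) / (2*L1*L2)
x^2 + y^2 = 4^2 + 0 = 16
L1^2 + L2^2 = 25 + 9 = 34
Numerator = 16 - 34 = -18
Denominator = 2*5*3 = 30
cos(theta2) = -18/30 = -3/5

-3/5


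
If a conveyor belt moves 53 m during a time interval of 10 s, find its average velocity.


Given: distance d = 53 m, time t = 10 s
Using v = d / t
v = 53 / 10
v = 53/10 m/s

53/10 m/s


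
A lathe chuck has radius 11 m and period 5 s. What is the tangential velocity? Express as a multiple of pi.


Given: radius r = 11 m, period T = 5 s
Using v = 2*pi*r / T
v = 2*pi*11 / 5
v = 22*pi / 5
v = 22/5*pi m/s

22/5*pi m/s


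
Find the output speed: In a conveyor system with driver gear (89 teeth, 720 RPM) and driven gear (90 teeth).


Given: N1 = 89 teeth, w1 = 720 RPM, N2 = 90 teeth
Using N1*w1 = N2*w2
w2 = N1*w1 / N2
w2 = 89*720 / 90
w2 = 64080 / 90
w2 = 712 RPM

712 RPM


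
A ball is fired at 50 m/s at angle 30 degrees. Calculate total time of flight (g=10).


Given: v0 = 50 m/s, theta = 30 deg, g = 10 m/s^2
sin(30) = 1/2
Using T = 2*v0*sin(theta) / g
T = 2*50*1/2 / 10
T = 50 / 10
T = 5 s

5 s


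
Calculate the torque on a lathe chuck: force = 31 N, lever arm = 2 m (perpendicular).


Given: F = 31 N, r = 2 m, angle = 90 deg (perpendicular)
Using tau = F * r * sin(90)
sin(90) = 1
tau = 31 * 2 * 1
tau = 62 Nm

62 Nm


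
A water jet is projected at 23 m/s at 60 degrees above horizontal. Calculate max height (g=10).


Given: v0 = 23 m/s, theta = 60 deg, g = 10 m/s^2
sin^2(60) = 3/4
Using H = v0^2 * sin^2(theta) / (2*g)
H = 23^2 * 3/4 / (2*10)
H = 529 * 3/4 / 20
H = 1587/4 / 20
H = 1587/80 m

1587/80 m


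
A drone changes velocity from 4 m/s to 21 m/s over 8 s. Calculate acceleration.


Given: initial velocity v0 = 4 m/s, final velocity v = 21 m/s, time t = 8 s
Using a = (v - v0) / t
a = (21 - 4) / 8
a = 17 / 8
a = 17/8 m/s^2

17/8 m/s^2


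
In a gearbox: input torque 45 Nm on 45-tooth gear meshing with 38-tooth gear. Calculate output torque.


Given: N1 = 45, N2 = 38, T1 = 45 Nm
Using T2/T1 = N2/N1
T2 = T1 * N2 / N1
T2 = 45 * 38 / 45
T2 = 1710 / 45
T2 = 38 Nm

38 Nm


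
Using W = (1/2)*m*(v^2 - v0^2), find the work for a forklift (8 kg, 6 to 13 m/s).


Given: m = 8 kg, v0 = 6 m/s, v = 13 m/s
Using W = (1/2)*m*(v^2 - v0^2)
v^2 = 13^2 = 169
v0^2 = 6^2 = 36
v^2 - v0^2 = 169 - 36 = 133
W = (1/2)*8*133 = 532 J

532 J


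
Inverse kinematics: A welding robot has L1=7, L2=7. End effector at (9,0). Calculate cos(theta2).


Given: L1 = 7, L2 = 7, target (x, y) = (9, 0)
Using cos(theta2) = (x^2 + y^2 - L1^2 - L2^2) / (2*L1*L2)
x^2 + y^2 = 9^2 + 0 = 81
L1^2 + L2^2 = 49 + 49 = 98
Numerator = 81 - 98 = -17
Denominator = 2*7*7 = 98
cos(theta2) = -17/98 = -17/98

-17/98


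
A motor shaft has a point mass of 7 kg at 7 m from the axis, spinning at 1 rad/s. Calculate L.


Given: m = 7 kg, r = 7 m, omega = 1 rad/s
For a point mass: I = m*r^2
I = 7*7^2 = 7*49 = 343
L = I*omega = 343*1
L = 343 kg*m^2/s

343 kg*m^2/s


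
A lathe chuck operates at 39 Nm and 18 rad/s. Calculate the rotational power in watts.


Given: tau = 39 Nm, omega = 18 rad/s
Using P = tau * omega
P = 39 * 18
P = 702 W

702 W


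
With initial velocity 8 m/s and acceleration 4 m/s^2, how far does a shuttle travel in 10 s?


Given: v0 = 8 m/s, a = 4 m/s^2, t = 10 s
Using s = v0*t + (1/2)*a*t^2
s = 8*10 + (1/2)*4*10^2
s = 80 + (1/2)*400
s = 80 + 200
s = 280

280 m


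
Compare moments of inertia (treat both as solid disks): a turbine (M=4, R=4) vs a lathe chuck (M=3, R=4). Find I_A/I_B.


Given: M1=4 kg, R1=4 m, M2=3 kg, R2=4 m
For a disk: I = (1/2)*M*R^2, so I_A/I_B = (M1*R1^2)/(M2*R2^2)
M1*R1^2 = 4*16 = 64
M2*R2^2 = 3*16 = 48
I_A/I_B = 64/48 = 4/3

4/3


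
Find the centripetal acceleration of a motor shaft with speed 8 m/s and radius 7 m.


Given: v = 8 m/s, r = 7 m
Using a_c = v^2 / r
a_c = 8^2 / 7
a_c = 64 / 7
a_c = 64/7 m/s^2

64/7 m/s^2


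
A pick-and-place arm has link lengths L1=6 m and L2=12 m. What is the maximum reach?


Given: L1 = 6 m, L2 = 12 m
For a 2-link planar arm, max reach = L1 + L2 (fully extended)
Max reach = 6 + 12
Max reach = 18 m

18 m


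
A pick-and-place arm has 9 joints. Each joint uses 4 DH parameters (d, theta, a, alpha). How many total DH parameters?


Given: 9 joints, 4 DH parameters per joint (d, theta, a, alpha)
Total DH parameters = number_of_joints * 4
Total = 9 * 4
Total = 36

36


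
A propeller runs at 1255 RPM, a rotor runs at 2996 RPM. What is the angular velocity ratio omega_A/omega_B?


Given: RPM_A = 1255, RPM_B = 2996
omega = 2*pi*RPM/60, so omega_A/omega_B = RPM_A / RPM_B
omega_A/omega_B = 1255 / 2996
omega_A/omega_B = 1255/2996

1255/2996


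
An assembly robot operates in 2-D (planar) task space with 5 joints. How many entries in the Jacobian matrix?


Given: task space dimension = 2, joints = 5
Jacobian is a 2 x 5 matrix
Total entries = rows * columns
Total = 2 * 5
Total = 10

10


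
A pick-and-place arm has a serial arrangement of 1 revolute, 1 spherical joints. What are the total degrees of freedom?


Given: serial robot with 1 revolute, 1 spherical joints
DOF contribution per joint type: revolute=1, prismatic=1, spherical=3, fixed=0
DOF = 1*1 + 1*3
DOF = 4

4


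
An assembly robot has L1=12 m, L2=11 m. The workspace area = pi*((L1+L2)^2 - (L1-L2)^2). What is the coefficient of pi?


Given: L1 = 12, L2 = 11
(L1+L2)^2 = (23)^2 = 529
(L1-L2)^2 = (1)^2 = 1
Difference = 529 - 1 = 528
This equals 4*L1*L2 = 4*12*11 = 528
Workspace area = 528*pi

528


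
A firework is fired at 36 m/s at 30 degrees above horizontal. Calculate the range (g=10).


Given: v0 = 36 m/s, theta = 30 deg, g = 10 m/s^2
sin(2*30) = sin(60) = sqrt(3)/2
Using R = v0^2 * sin(2*theta) / g
R = 36^2 * (sqrt(3)/2) / 10
R = 1296 * sqrt(3) / 20
R = 324/5*sqrt(3) m

324/5*sqrt(3) m


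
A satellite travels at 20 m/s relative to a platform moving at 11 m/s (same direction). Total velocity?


Given: object velocity = 20 m/s, platform velocity = 11 m/s (same direction)
Using classical velocity addition: v_total = v_object + v_platform
v_total = 20 + 11
v_total = 31 m/s

31 m/s


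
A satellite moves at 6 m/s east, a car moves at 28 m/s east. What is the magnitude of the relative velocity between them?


Given: v_A = 6 m/s east, v_B = 28 m/s east
Both move in the same direction; relative speed = |v_A - v_B|
|6 - 28| = |-22|
= 22 m/s

22 m/s


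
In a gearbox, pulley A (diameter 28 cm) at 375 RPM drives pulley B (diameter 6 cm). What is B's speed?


Given: D1 = 28 cm, w1 = 375 RPM, D2 = 6 cm
Using D1*w1 = D2*w2
w2 = D1*w1 / D2
w2 = 28*375 / 6
w2 = 10500 / 6
w2 = 1750 RPM

1750 RPM


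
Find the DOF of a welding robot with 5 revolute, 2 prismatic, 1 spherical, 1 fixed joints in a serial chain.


Given: serial robot with 5 revolute, 2 prismatic, 1 spherical, 1 fixed joints
DOF contribution per joint type: revolute=1, prismatic=1, spherical=3, fixed=0
DOF = 5*1 + 2*1 + 1*3 + 1*0
DOF = 10

10


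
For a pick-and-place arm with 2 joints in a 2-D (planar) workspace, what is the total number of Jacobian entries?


Given: task space dimension = 2, joints = 2
Jacobian is a 2 x 2 matrix
Total entries = rows * columns
Total = 2 * 2
Total = 4

4


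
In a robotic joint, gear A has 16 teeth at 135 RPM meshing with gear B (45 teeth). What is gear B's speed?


Given: N1 = 16 teeth, w1 = 135 RPM, N2 = 45 teeth
Using N1*w1 = N2*w2
w2 = N1*w1 / N2
w2 = 16*135 / 45
w2 = 2160 / 45
w2 = 48 RPM

48 RPM


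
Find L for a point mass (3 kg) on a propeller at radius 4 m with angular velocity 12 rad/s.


Given: m = 3 kg, r = 4 m, omega = 12 rad/s
For a point mass: I = m*r^2
I = 3*4^2 = 3*16 = 48
L = I*omega = 48*12
L = 576 kg*m^2/s

576 kg*m^2/s


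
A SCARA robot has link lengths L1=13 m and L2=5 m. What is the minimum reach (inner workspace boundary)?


Given: L1 = 13 m, L2 = 5 m
For a 2-link planar arm, min reach = |L1 - L2| (second link folded back)
Min reach = |13 - 5|
Min reach = 8 m

8 m


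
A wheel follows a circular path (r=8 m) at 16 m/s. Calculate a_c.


Given: v = 16 m/s, r = 8 m
Using a_c = v^2 / r
a_c = 16^2 / 8
a_c = 256 / 8
a_c = 32 m/s^2

32 m/s^2


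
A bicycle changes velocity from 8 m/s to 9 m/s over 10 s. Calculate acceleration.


Given: initial velocity v0 = 8 m/s, final velocity v = 9 m/s, time t = 10 s
Using a = (v - v0) / t
a = (9 - 8) / 10
a = 1 / 10
a = 1/10 m/s^2

1/10 m/s^2


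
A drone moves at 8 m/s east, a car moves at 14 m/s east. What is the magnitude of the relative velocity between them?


Given: v_A = 8 m/s east, v_B = 14 m/s east
Both move in the same direction; relative speed = |v_A - v_B|
|8 - 14| = |-6|
= 6 m/s

6 m/s


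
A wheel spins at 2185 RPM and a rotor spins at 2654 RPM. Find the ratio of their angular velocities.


Given: RPM_A = 2185, RPM_B = 2654
omega = 2*pi*RPM/60, so omega_A/omega_B = RPM_A / RPM_B
omega_A/omega_B = 2185 / 2654
omega_A/omega_B = 2185/2654

2185/2654


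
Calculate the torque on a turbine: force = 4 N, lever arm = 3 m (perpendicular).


Given: F = 4 N, r = 3 m, angle = 90 deg (perpendicular)
Using tau = F * r * sin(90)
sin(90) = 1
tau = 4 * 3 * 1
tau = 12 Nm

12 Nm


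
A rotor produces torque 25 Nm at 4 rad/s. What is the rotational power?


Given: tau = 25 Nm, omega = 4 rad/s
Using P = tau * omega
P = 25 * 4
P = 100 W

100 W


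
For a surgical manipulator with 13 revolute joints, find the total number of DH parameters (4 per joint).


Given: 13 joints, 4 DH parameters per joint (d, theta, a, alpha)
Total DH parameters = number_of_joints * 4
Total = 13 * 4
Total = 52

52


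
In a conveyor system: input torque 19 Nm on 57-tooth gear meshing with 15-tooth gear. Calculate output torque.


Given: N1 = 57, N2 = 15, T1 = 19 Nm
Using T2/T1 = N2/N1
T2 = T1 * N2 / N1
T2 = 19 * 15 / 57
T2 = 285 / 57
T2 = 5 Nm

5 Nm


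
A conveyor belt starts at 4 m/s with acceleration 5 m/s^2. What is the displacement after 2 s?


Given: v0 = 4 m/s, a = 5 m/s^2, t = 2 s
Using s = v0*t + (1/2)*a*t^2
s = 4*2 + (1/2)*5*2^2
s = 8 + (1/2)*20
s = 8 + 10
s = 18

18 m


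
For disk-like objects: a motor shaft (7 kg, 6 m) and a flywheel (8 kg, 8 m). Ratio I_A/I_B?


Given: M1=7 kg, R1=6 m, M2=8 kg, R2=8 m
For a disk: I = (1/2)*M*R^2, so I_A/I_B = (M1*R1^2)/(M2*R2^2)
M1*R1^2 = 7*36 = 252
M2*R2^2 = 8*64 = 512
I_A/I_B = 252/512 = 63/128

63/128


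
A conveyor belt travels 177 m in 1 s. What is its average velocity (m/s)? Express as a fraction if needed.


Given: distance d = 177 m, time t = 1 s
Using v = d / t
v = 177 / 1
v = 177 m/s

177 m/s


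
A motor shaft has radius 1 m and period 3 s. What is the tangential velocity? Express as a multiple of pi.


Given: radius r = 1 m, period T = 3 s
Using v = 2*pi*r / T
v = 2*pi*1 / 3
v = 2*pi / 3
v = 2/3*pi m/s

2/3*pi m/s


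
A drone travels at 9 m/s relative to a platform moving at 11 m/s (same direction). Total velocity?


Given: object velocity = 9 m/s, platform velocity = 11 m/s (same direction)
Using classical velocity addition: v_total = v_object + v_platform
v_total = 9 + 11
v_total = 20 m/s

20 m/s


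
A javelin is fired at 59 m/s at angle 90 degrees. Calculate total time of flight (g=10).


Given: v0 = 59 m/s, theta = 90 deg, g = 10 m/s^2
sin(90) = 1
Using T = 2*v0*sin(theta) / g
T = 2*59*1 / 10
T = 118 / 10
T = 59/5 s

59/5 s


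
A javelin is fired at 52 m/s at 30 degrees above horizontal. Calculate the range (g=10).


Given: v0 = 52 m/s, theta = 30 deg, g = 10 m/s^2
sin(2*30) = sin(60) = sqrt(3)/2
Using R = v0^2 * sin(2*theta) / g
R = 52^2 * (sqrt(3)/2) / 10
R = 2704 * sqrt(3) / 20
R = 676/5*sqrt(3) m

676/5*sqrt(3) m


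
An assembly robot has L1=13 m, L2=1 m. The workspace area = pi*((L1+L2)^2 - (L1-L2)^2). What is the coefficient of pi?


Given: L1 = 13, L2 = 1
(L1+L2)^2 = (14)^2 = 196
(L1-L2)^2 = (12)^2 = 144
Difference = 196 - 144 = 52
This equals 4*L1*L2 = 4*13*1 = 52
Workspace area = 52*pi

52


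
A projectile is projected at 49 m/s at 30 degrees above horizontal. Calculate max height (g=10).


Given: v0 = 49 m/s, theta = 30 deg, g = 10 m/s^2
sin^2(30) = 1/4
Using H = v0^2 * sin^2(theta) / (2*g)
H = 49^2 * 1/4 / (2*10)
H = 2401 * 1/4 / 20
H = 2401/4 / 20
H = 2401/80 m

2401/80 m


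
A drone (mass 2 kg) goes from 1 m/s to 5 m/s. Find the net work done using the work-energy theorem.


Given: m = 2 kg, v0 = 1 m/s, v = 5 m/s
Using W = (1/2)*m*(v^2 - v0^2)
v^2 = 5^2 = 25
v0^2 = 1^2 = 1
v^2 - v0^2 = 25 - 1 = 24
W = (1/2)*2*24 = 24 J

24 J


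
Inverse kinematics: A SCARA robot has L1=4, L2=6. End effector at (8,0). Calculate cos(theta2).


Given: L1 = 4, L2 = 6, target (x, y) = (8, 0)
Using cos(theta2) = (x^2 + y^2 - L1^2 - L2^2) / (2*L1*L2)
x^2 + y^2 = 8^2 + 0 = 64
L1^2 + L2^2 = 16 + 36 = 52
Numerator = 64 - 52 = 12
Denominator = 2*4*6 = 48
cos(theta2) = 12/48 = 1/4

1/4


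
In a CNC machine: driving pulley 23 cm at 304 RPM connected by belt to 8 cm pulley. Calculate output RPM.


Given: D1 = 23 cm, w1 = 304 RPM, D2 = 8 cm
Using D1*w1 = D2*w2
w2 = D1*w1 / D2
w2 = 23*304 / 8
w2 = 6992 / 8
w2 = 874 RPM

874 RPM


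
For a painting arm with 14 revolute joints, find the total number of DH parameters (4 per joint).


Given: 14 joints, 4 DH parameters per joint (d, theta, a, alpha)
Total DH parameters = number_of_joints * 4
Total = 14 * 4
Total = 56

56


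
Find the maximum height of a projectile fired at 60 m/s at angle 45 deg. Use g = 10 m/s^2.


Given: v0 = 60 m/s, theta = 45 deg, g = 10 m/s^2
sin^2(45) = 1/2
Using H = v0^2 * sin^2(theta) / (2*g)
H = 60^2 * 1/2 / (2*10)
H = 3600 * 1/2 / 20
H = 1800 / 20
H = 90 m

90 m


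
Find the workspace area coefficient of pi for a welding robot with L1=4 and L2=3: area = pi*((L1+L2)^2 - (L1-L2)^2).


Given: L1 = 4, L2 = 3
(L1+L2)^2 = (7)^2 = 49
(L1-L2)^2 = (1)^2 = 1
Difference = 49 - 1 = 48
This equals 4*L1*L2 = 4*4*3 = 48
Workspace area = 48*pi

48


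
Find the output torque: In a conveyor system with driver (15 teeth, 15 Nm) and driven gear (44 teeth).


Given: N1 = 15, N2 = 44, T1 = 15 Nm
Using T2/T1 = N2/N1
T2 = T1 * N2 / N1
T2 = 15 * 44 / 15
T2 = 660 / 15
T2 = 44 Nm

44 Nm


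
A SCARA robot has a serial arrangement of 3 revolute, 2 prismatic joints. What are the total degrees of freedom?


Given: serial robot with 3 revolute, 2 prismatic joints
DOF contribution per joint type: revolute=1, prismatic=1, spherical=3, fixed=0
DOF = 3*1 + 2*1
DOF = 5

5
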